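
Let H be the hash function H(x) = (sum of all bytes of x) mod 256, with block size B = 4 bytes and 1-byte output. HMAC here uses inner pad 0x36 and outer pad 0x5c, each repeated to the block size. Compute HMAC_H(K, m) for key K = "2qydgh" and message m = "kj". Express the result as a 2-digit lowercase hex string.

Key "2qydgh" = 32 71 79 64 67 68 is 6 bytes > B = 4, so hash it first: H(key) = 4f, then zero-pad to 4 bytes: K' = 4f 00 00 00.
K' ⊕ ipad = 79 36 36 36.  K' ⊕ opad = 13 5c 5c 5c.
Inner input = (K'⊕ipad) ∥ m = 79 36 36 36 ∥ 6b 6a.
Inner hash: sum = 121+54+54+54+107+106 = 496; mod 256 = 240 → f0.
Outer input = (K'⊕opad) ∥ inner = 13 5c 5c 5c ∥ f0.
Outer hash (tag): sum = 19+92+92+92+240 = 535; mod 256 = 23 → 17.

17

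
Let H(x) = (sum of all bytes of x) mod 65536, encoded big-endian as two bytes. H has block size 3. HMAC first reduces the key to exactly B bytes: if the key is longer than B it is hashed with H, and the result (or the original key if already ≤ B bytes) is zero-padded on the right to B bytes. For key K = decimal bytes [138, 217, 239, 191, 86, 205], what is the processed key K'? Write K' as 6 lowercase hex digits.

|K| = 6 > B = 3, so first hash the key.
H(K): sum = 138+217+239+191+86+205 = 1076 → 04 34.
Zero-pad H(K) = 04 34 to 3 bytes: K' = 04 34 00.

043400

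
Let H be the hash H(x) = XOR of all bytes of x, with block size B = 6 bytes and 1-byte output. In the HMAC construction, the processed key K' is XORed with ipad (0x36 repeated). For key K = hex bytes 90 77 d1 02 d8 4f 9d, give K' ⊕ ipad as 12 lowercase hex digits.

Key hex bytes 90 77 d1 02 d8 4f 9d is 7 bytes > B = 6, so hash it first: H(key) = 3e, then zero-pad to 6 bytes: K' = 3e 00 00 00 00 00.
XOR each byte with 0x36: 3e⊕36=08, 00⊕36=36, 00⊕36=36, 00⊕36=36, 00⊕36=36, 00⊕36=36.

083636363636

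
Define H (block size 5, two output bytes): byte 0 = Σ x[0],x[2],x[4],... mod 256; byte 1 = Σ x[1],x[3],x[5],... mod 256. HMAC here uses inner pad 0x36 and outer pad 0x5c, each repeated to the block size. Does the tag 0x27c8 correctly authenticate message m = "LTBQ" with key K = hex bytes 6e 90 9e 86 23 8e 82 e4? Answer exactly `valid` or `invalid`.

valid

Key hex bytes 6e 90 9e 86 23 8e 82 e4 is 8 bytes > B = 5, so hash it first: H(key) = b1 88, then zero-pad to 5 bytes: K' = b1 88 00 00 00.
K' ⊕ ipad = 87 be 36 36 36; K' ⊕ opad = ed d4 5c 5c 5c.
Inner hash: even-index sum = 408 mod 256 = 152; odd-index sum = 386 mod 256 = 130 → 98 82.
Outer hash (recomputed tag): even-index sum = 551 mod 256 = 39; odd-index sum = 456 mod 256 = 200 → 27 c8.
Recomputed tag = 27c8; claimed = 27c8 → match.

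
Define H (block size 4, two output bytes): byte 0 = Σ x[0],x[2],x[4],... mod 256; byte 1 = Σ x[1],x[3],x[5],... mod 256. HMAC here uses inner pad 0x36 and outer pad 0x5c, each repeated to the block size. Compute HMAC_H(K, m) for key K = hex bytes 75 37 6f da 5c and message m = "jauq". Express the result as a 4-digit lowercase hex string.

03d8

Key hex bytes 75 37 6f da 5c is 5 bytes > B = 4, so hash it first: H(key) = 40 11, then zero-pad to 4 bytes: K' = 40 11 00 00.
K' ⊕ ipad = 76 27 36 36.  K' ⊕ opad = 1c 4d 5c 5c.
Inner input = (K'⊕ipad) ∥ m = 76 27 36 36 ∥ 6a 61 75 71.
Inner hash: even-index sum = 395 mod 256 = 139; odd-index sum = 303 mod 256 = 47 → 8b 2f.
Outer input = (K'⊕opad) ∥ inner = 1c 4d 5c 5c ∥ 8b 2f.
Outer hash (tag): even-index sum = 259 mod 256 = 3; odd-index sum = 216 mod 256 = 216 → 03 d8.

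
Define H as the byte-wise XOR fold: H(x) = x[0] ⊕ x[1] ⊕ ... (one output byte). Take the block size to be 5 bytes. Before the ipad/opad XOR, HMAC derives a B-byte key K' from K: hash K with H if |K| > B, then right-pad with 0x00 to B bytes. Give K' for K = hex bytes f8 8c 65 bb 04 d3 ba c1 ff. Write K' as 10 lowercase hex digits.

f900000000

|K| = 9 > B = 5, so first hash the key.
H(K): XOR f8⊕8c⊕65⊕bb⊕04⊕d3⊕ba⊕c1⊕ff = f9.
Zero-pad H(K) = f9 to 5 bytes: K' = f9 00 00 00 00.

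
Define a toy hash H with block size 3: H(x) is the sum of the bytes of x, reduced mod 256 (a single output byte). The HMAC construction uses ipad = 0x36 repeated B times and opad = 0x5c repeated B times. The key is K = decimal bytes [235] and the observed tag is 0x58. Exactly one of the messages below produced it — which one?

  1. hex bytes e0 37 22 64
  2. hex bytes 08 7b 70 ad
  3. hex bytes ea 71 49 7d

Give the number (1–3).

Key decimal bytes [235] = eb is 1 byte ≤ B = 3; zero-pad to 3 bytes: K' = eb 00 00.
K' ⊕ ipad = dd 36 36; K' ⊕ opad = b7 5c 5c.
m1: inner = H(dd 36 36 e0 37 22 64) = e6; tag = H(b7 5c 5c e6) = 55
m2: inner = H(dd 36 36 08 7b 70 ad) = e9; tag = H(b7 5c 5c e9) = 58 ← matches
m3: inner = H(dd 36 36 ea 71 49 7d) = 6a; tag = H(b7 5c 5c 6a) = d9

2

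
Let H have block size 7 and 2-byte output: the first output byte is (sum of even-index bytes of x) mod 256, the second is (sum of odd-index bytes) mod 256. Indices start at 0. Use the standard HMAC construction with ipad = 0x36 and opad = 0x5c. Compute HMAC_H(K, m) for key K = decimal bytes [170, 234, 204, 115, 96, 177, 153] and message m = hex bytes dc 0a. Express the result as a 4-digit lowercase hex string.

Key decimal bytes [170, 234, 204, 115, 96, 177, 153] = aa ea cc 73 60 b1 99 is exactly B = 7 bytes: K' = aa ea cc 73 60 b1 99.
K' ⊕ ipad = 9c dc fa 45 56 87 af.  K' ⊕ opad = f6 b6 90 2f 3c ed c5.
Inner input = (K'⊕ipad) ∥ m = 9c dc fa 45 56 87 af ∥ dc 0a.
Inner hash: even-index sum = 677 mod 256 = 165; odd-index sum = 644 mod 256 = 132 → a5 84.
Outer input = (K'⊕opad) ∥ inner = f6 b6 90 2f 3c ed c5 ∥ a5 84.
Outer hash (tag): even-index sum = 779 mod 256 = 11; odd-index sum = 631 mod 256 = 119 → 0b 77.

0b77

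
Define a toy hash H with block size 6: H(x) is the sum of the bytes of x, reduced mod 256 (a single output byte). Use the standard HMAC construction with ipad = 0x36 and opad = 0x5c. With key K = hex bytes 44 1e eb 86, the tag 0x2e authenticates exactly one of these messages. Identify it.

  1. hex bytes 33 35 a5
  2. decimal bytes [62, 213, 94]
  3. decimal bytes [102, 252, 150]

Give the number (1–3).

3

Key hex bytes 44 1e eb 86 is 4 bytes ≤ B = 6; zero-pad to 6 bytes: K' = 44 1e eb 86 00 00.
K' ⊕ ipad = 72 28 dd b0 36 36; K' ⊕ opad = 18 42 b7 da 5c 5c.
m1: inner = H(72 28 dd b0 36 36 33 35 a5) = a0; tag = H(18 42 b7 da 5c 5c a0) = 43
m2: inner = H(72 28 dd b0 36 36 3e d5 5e) = 04; tag = H(18 42 b7 da 5c 5c 04) = a7
m3: inner = H(72 28 dd b0 36 36 66 fc 96) = 8b; tag = H(18 42 b7 da 5c 5c 8b) = 2e ← matches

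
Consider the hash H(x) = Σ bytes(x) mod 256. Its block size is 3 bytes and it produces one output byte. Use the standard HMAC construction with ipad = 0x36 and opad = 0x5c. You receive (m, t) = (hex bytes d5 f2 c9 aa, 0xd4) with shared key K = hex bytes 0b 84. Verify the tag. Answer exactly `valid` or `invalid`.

Key hex bytes 0b 84 is 2 bytes ≤ B = 3; zero-pad to 3 bytes: K' = 0b 84 00.
K' ⊕ ipad = 3d b2 36; K' ⊕ opad = 57 d8 5c.
Inner hash: sum = 61+178+54+213+242+201+170 = 1119; mod 256 = 95 → 5f.
Outer hash (recomputed tag): sum = 87+216+92+95 = 490; mod 256 = 234 → ea.
Recomputed tag = ea; claimed = d4 → mismatch.

invalid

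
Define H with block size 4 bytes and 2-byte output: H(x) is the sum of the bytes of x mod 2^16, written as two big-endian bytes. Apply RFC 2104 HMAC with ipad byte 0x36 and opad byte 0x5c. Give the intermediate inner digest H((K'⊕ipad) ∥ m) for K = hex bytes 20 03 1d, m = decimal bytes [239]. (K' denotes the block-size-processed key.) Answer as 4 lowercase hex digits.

019b

Key hex bytes 20 03 1d is 3 bytes ≤ B = 4; zero-pad to 4 bytes: K' = 20 03 1d 00.
K' ⊕ ipad = 16 35 2b 36.
Inner input = 16 35 2b 36 ∥ ef.
Inner hash: sum = 22+53+43+54+239 = 411 → 01 9b.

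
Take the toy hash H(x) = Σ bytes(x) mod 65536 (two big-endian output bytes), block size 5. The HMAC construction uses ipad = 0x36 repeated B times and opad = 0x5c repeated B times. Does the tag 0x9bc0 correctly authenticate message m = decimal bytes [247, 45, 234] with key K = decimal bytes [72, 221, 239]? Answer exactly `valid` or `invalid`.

invalid

Key decimal bytes [72, 221, 239] = 48 dd ef is 3 bytes ≤ B = 5; zero-pad to 5 bytes: K' = 48 dd ef 00 00.
K' ⊕ ipad = 7e eb d9 36 36; K' ⊕ opad = 14 81 b3 5c 5c.
Inner hash: sum = 126+235+217+54+54+247+45+234 = 1212 → 04 bc.
Outer hash (recomputed tag): sum = 20+129+179+92+92+4+188 = 704 → 02 c0.
Recomputed tag = 02c0; claimed = 9bc0 → mismatch.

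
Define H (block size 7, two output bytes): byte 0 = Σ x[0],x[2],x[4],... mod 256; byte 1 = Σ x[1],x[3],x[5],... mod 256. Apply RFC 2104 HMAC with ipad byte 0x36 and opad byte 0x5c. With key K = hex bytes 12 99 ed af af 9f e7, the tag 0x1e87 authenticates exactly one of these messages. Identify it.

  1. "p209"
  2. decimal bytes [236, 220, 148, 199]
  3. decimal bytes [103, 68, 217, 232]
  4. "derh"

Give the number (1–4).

2

Key hex bytes 12 99 ed af af 9f e7 is exactly B = 7 bytes: K' = 12 99 ed af af 9f e7.
K' ⊕ ipad = 24 af db 99 99 a9 d1; K' ⊕ opad = 4e c5 b1 f3 f3 c3 bb.
m1: inner = H(24 af db 99 99 a9 d1 70 32 30 39) = d4 91; tag = H(4e c5 b1 f3 f3 c3 bb d4 91) = 3e4f
m2: inner = H(24 af db 99 99 a9 d1 ec dc 94 c7) = 0c 71; tag = H(4e c5 b1 f3 f3 c3 bb 0c 71) = 1e87 ← matches
m3: inner = H(24 af db 99 99 a9 d1 67 44 d9 e8) = 95 31; tag = H(4e c5 b1 f3 f3 c3 bb 95 31) = de10
m4: inner = H(24 af db 99 99 a9 d1 64 65 72 68) = 36 c7; tag = H(4e c5 b1 f3 f3 c3 bb 36 c7) = 74b1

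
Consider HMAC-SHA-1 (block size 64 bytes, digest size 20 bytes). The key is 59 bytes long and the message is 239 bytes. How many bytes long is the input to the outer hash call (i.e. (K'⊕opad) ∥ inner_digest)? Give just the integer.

84

Key is 59 ≤ 64 bytes, zero-padded: |K'| = 64.
Outer input = (K'⊕opad) ∥ H(inner) → 64 + 20 = 84 bytes.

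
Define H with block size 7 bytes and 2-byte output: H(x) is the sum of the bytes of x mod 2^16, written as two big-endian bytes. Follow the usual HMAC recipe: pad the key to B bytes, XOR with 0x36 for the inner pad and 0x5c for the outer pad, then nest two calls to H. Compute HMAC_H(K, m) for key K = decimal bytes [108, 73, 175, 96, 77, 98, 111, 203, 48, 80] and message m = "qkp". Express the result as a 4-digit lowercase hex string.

Key decimal bytes [108, 73, 175, 96, 77, 98, 111, 203, 48, 80] = 6c 49 af 60 4d 62 6f cb 30 50 is 10 bytes > B = 7, so hash it first: H(key) = 04 2d, then zero-pad to 7 bytes: K' = 04 2d 00 00 00 00 00.
K' ⊕ ipad = 32 1b 36 36 36 36 36.  K' ⊕ opad = 58 71 5c 5c 5c 5c 5c.
Inner input = (K'⊕ipad) ∥ m = 32 1b 36 36 36 36 36 ∥ 71 6b 70.
Inner hash: sum = 50+27+54+54+54+54+54+113+107+112 = 679 → 02 a7.
Outer input = (K'⊕opad) ∥ inner = 58 71 5c 5c 5c 5c 5c ∥ 02 a7.
Outer hash (tag): sum = 88+113+92+92+92+92+92+2+167 = 830 → 03 3e.

033e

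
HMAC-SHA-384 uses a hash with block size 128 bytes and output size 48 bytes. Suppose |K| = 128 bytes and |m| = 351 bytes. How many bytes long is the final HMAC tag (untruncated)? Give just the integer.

The tag is one SHA-384 digest: 48 bytes.

48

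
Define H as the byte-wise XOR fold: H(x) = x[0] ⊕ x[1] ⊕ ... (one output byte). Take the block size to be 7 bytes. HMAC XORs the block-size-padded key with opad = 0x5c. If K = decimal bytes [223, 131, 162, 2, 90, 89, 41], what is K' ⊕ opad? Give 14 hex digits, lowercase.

83dffe5e060575

Key decimal bytes [223, 131, 162, 2, 90, 89, 41] = df 83 a2 02 5a 59 29 is exactly B = 7 bytes: K' = df 83 a2 02 5a 59 29.
XOR each byte with 0x5c: df⊕5c=83, 83⊕5c=df, a2⊕5c=fe, 02⊕5c=5e, 5a⊕5c=06, 59⊕5c=05, 29⊕5c=75.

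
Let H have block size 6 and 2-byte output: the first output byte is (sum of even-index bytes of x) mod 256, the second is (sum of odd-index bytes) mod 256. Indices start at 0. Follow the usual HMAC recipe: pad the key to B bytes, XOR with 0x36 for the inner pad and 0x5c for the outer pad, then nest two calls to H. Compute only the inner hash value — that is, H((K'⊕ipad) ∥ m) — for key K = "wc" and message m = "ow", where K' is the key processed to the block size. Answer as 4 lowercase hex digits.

Key "wc" = 77 63 is 2 bytes ≤ B = 6; zero-pad to 6 bytes: K' = 77 63 00 00 00 00.
K' ⊕ ipad = 41 55 36 36 36 36.
Inner input = 41 55 36 36 36 36 ∥ 6f 77.
Inner hash: even-index sum = 284 mod 256 = 28; odd-index sum = 312 mod 256 = 56 → 1c 38.

1c38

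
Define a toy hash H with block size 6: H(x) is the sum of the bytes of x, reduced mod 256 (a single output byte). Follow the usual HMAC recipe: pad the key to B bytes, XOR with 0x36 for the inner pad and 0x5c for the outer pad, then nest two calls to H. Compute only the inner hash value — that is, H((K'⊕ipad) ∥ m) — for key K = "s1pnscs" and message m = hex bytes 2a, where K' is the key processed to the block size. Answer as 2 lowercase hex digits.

35

Key "s1pnscs" = 73 31 70 6e 73 63 73 is 7 bytes > B = 6, so hash it first: H(key) = cb, then zero-pad to 6 bytes: K' = cb 00 00 00 00 00.
K' ⊕ ipad = fd 36 36 36 36 36.
Inner input = fd 36 36 36 36 36 ∥ 2a.
Inner hash: sum = 253+54+54+54+54+54+42 = 565; mod 256 = 53 → 35.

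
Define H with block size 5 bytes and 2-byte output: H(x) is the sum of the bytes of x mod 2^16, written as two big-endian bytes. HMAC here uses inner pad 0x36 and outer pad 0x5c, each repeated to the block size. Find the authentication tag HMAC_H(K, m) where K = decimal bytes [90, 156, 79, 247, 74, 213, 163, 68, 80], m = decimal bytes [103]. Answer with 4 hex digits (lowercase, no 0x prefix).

031a

Key decimal bytes [90, 156, 79, 247, 74, 213, 163, 68, 80] = 5a 9c 4f f7 4a d5 a3 44 50 is 9 bytes > B = 5, so hash it first: H(key) = 04 92, then zero-pad to 5 bytes: K' = 04 92 00 00 00.
K' ⊕ ipad = 32 a4 36 36 36.  K' ⊕ opad = 58 ce 5c 5c 5c.
Inner input = (K'⊕ipad) ∥ m = 32 a4 36 36 36 ∥ 67.
Inner hash: sum = 50+164+54+54+54+103 = 479 → 01 df.
Outer input = (K'⊕opad) ∥ inner = 58 ce 5c 5c 5c ∥ 01 df.
Outer hash (tag): sum = 88+206+92+92+92+1+223 = 794 → 03 1a.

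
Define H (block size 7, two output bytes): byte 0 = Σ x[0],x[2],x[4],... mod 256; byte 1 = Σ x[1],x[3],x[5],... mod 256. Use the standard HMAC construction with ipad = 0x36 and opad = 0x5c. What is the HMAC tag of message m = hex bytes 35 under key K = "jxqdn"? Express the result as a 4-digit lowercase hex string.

fce9

Key "jxqdn" = 6a 78 71 64 6e is 5 bytes ≤ B = 7; zero-pad to 7 bytes: K' = 6a 78 71 64 6e 00 00.
K' ⊕ ipad = 5c 4e 47 52 58 36 36.  K' ⊕ opad = 36 24 2d 38 32 5c 5c.
Inner input = (K'⊕ipad) ∥ m = 5c 4e 47 52 58 36 36 ∥ 35.
Inner hash: even-index sum = 305 mod 256 = 49; odd-index sum = 267 mod 256 = 11 → 31 0b.
Outer input = (K'⊕opad) ∥ inner = 36 24 2d 38 32 5c 5c ∥ 31 0b.
Outer hash (tag): even-index sum = 252 mod 256 = 252; odd-index sum = 233 mod 256 = 233 → fc e9.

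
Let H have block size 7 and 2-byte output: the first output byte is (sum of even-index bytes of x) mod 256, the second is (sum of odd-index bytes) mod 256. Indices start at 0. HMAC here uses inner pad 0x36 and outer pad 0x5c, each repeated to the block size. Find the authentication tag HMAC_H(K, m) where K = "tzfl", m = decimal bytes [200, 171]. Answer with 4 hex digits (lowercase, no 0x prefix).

Key "tzfl" = 74 7a 66 6c is 4 bytes ≤ B = 7; zero-pad to 7 bytes: K' = 74 7a 66 6c 00 00 00.
K' ⊕ ipad = 42 4c 50 5a 36 36 36.  K' ⊕ opad = 28 26 3a 30 5c 5c 5c.
Inner input = (K'⊕ipad) ∥ m = 42 4c 50 5a 36 36 36 ∥ c8 ab.
Inner hash: even-index sum = 425 mod 256 = 169; odd-index sum = 420 mod 256 = 164 → a9 a4.
Outer input = (K'⊕opad) ∥ inner = 28 26 3a 30 5c 5c 5c ∥ a9 a4.
Outer hash (tag): even-index sum = 446 mod 256 = 190; odd-index sum = 347 mod 256 = 91 → be 5b.

be5b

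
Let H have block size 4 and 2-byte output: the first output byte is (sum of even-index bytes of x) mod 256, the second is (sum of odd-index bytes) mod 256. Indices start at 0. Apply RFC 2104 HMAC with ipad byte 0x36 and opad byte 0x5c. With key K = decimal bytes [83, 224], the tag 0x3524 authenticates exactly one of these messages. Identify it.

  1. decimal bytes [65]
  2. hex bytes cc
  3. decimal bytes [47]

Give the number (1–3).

Key decimal bytes [83, 224] = 53 e0 is 2 bytes ≤ B = 4; zero-pad to 4 bytes: K' = 53 e0 00 00.
K' ⊕ ipad = 65 d6 36 36; K' ⊕ opad = 0f bc 5c 5c.
m1: inner = H(65 d6 36 36 41) = dc 0c; tag = H(0f bc 5c 5c dc 0c) = 4724
m2: inner = H(65 d6 36 36 cc) = 67 0c; tag = H(0f bc 5c 5c 67 0c) = d224
m3: inner = H(65 d6 36 36 2f) = ca 0c; tag = H(0f bc 5c 5c ca 0c) = 3524 ← matches

3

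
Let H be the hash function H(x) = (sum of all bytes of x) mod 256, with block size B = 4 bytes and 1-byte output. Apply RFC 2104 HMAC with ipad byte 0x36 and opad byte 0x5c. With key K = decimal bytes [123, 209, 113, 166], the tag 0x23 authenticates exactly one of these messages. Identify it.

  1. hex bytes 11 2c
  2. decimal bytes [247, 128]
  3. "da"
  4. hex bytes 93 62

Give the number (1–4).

1

Key decimal bytes [123, 209, 113, 166] = 7b d1 71 a6 is exactly B = 4 bytes: K' = 7b d1 71 a6.
K' ⊕ ipad = 4d e7 47 90; K' ⊕ opad = 27 8d 2d fa.
m1: inner = H(4d e7 47 90 11 2c) = 48; tag = H(27 8d 2d fa 48) = 23 ← matches
m2: inner = H(4d e7 47 90 f7 80) = 82; tag = H(27 8d 2d fa 82) = 5d
m3: inner = H(4d e7 47 90 64 61) = d0; tag = H(27 8d 2d fa d0) = ab
m4: inner = H(4d e7 47 90 93 62) = 00; tag = H(27 8d 2d fa 00) = db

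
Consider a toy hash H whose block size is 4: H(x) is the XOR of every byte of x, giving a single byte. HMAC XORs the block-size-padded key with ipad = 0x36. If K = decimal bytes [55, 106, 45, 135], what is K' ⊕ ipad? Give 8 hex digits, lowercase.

Key decimal bytes [55, 106, 45, 135] = 37 6a 2d 87 is exactly B = 4 bytes: K' = 37 6a 2d 87.
XOR each byte with 0x36: 37⊕36=01, 6a⊕36=5c, 2d⊕36=1b, 87⊕36=b1.

015c1bb1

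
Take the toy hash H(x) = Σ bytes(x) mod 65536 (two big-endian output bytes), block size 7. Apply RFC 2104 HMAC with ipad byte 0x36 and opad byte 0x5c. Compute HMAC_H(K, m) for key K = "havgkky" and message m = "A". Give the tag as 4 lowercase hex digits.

01fb

Key "havgkky" = 68 61 76 67 6b 6b 79 is exactly B = 7 bytes: K' = 68 61 76 67 6b 6b 79.
K' ⊕ ipad = 5e 57 40 51 5d 5d 4f.  K' ⊕ opad = 34 3d 2a 3b 37 37 25.
Inner input = (K'⊕ipad) ∥ m = 5e 57 40 51 5d 5d 4f ∥ 41.
Inner hash: sum = 94+87+64+81+93+93+79+65 = 656 → 02 90.
Outer input = (K'⊕opad) ∥ inner = 34 3d 2a 3b 37 37 25 ∥ 02 90.
Outer hash (tag): sum = 52+61+42+59+55+55+37+2+144 = 507 → 01 fb.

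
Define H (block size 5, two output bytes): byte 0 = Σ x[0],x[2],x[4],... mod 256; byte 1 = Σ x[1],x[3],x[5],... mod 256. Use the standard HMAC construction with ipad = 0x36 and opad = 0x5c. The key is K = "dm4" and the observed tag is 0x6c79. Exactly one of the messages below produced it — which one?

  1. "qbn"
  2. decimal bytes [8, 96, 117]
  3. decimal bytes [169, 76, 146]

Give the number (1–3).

1

Key "dm4" = 64 6d 34 is 3 bytes ≤ B = 5; zero-pad to 5 bytes: K' = 64 6d 34 00 00.
K' ⊕ ipad = 52 5b 02 36 36; K' ⊕ opad = 38 31 68 5c 5c.
m1: inner = H(52 5b 02 36 36 71 62 6e) = ec 70; tag = H(38 31 68 5c 5c ec 70) = 6c79 ← matches
m2: inner = H(52 5b 02 36 36 08 60 75) = ea 0e; tag = H(38 31 68 5c 5c ea 0e) = 0a77
m3: inner = H(52 5b 02 36 36 a9 4c 92) = d6 cc; tag = H(38 31 68 5c 5c d6 cc) = c863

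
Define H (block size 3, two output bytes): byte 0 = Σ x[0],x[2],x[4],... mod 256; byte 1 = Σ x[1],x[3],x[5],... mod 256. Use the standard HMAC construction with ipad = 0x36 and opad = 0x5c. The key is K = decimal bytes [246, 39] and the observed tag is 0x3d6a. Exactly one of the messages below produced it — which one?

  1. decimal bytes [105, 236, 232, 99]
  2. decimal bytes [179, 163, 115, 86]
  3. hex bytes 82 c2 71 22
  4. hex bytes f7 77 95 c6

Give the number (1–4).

2

Key decimal bytes [246, 39] = f6 27 is 2 bytes ≤ B = 3; zero-pad to 3 bytes: K' = f6 27 00.
K' ⊕ ipad = c0 11 36; K' ⊕ opad = aa 7b 5c.
m1: inner = H(c0 11 36 69 ec e8 63) = 45 62; tag = H(aa 7b 5c 45 62) = 68c0
m2: inner = H(c0 11 36 b3 a3 73 56) = ef 37; tag = H(aa 7b 5c ef 37) = 3d6a ← matches
m3: inner = H(c0 11 36 82 c2 71 22) = da 04; tag = H(aa 7b 5c da 04) = 0a55
m4: inner = H(c0 11 36 f7 77 95 c6) = 33 9d; tag = H(aa 7b 5c 33 9d) = a3ae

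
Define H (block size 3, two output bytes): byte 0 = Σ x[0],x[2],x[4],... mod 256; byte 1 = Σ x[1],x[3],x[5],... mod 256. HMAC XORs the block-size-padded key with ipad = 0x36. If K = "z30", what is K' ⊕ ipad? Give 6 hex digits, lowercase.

Key "z30" = 7a 33 30 is exactly B = 3 bytes: K' = 7a 33 30.
XOR each byte with 0x36: 7a⊕36=4c, 33⊕36=05, 30⊕36=06.

4c0506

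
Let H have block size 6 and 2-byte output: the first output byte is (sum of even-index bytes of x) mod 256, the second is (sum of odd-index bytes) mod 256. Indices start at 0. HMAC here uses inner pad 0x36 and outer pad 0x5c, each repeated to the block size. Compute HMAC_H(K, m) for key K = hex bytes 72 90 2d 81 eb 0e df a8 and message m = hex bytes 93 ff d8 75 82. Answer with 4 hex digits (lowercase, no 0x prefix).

Key hex bytes 72 90 2d 81 eb 0e df a8 is 8 bytes > B = 6, so hash it first: H(key) = 69 c7, then zero-pad to 6 bytes: K' = 69 c7 00 00 00 00.
K' ⊕ ipad = 5f f1 36 36 36 36.  K' ⊕ opad = 35 9b 5c 5c 5c 5c.
Inner input = (K'⊕ipad) ∥ m = 5f f1 36 36 36 36 ∥ 93 ff d8 75 82.
Inner hash: even-index sum = 696 mod 256 = 184; odd-index sum = 721 mod 256 = 209 → b8 d1.
Outer input = (K'⊕opad) ∥ inner = 35 9b 5c 5c 5c 5c ∥ b8 d1.
Outer hash (tag): even-index sum = 421 mod 256 = 165; odd-index sum = 548 mod 256 = 36 → a5 24.

a524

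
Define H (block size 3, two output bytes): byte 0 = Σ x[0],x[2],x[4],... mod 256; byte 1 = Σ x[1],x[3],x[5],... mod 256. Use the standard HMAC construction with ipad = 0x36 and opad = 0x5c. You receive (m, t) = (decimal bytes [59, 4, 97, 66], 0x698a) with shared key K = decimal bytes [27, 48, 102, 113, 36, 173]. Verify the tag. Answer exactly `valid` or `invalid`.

Key decimal bytes [27, 48, 102, 113, 36, 173] = 1b 30 66 71 24 ad is 6 bytes > B = 3, so hash it first: H(key) = a5 4e, then zero-pad to 3 bytes: K' = a5 4e 00.
K' ⊕ ipad = 93 78 36; K' ⊕ opad = f9 12 5c.
Inner hash: even-index sum = 271 mod 256 = 15; odd-index sum = 276 mod 256 = 20 → 0f 14.
Outer hash (recomputed tag): even-index sum = 361 mod 256 = 105; odd-index sum = 33 mod 256 = 33 → 69 21.
Recomputed tag = 6921; claimed = 698a → mismatch.

invalid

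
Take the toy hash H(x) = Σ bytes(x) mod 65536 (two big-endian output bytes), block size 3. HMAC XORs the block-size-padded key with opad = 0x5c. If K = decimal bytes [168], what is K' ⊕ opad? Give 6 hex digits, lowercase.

f45c5c

Key decimal bytes [168] = a8 is 1 byte ≤ B = 3; zero-pad to 3 bytes: K' = a8 00 00.
XOR each byte with 0x5c: a8⊕5c=f4, 00⊕5c=5c, 00⊕5c=5c.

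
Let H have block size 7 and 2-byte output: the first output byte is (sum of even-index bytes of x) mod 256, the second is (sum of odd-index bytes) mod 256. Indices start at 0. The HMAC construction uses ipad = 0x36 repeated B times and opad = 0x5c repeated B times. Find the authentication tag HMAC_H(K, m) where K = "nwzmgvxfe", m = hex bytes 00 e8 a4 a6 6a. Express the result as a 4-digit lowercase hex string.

Key "nwzmgvxfe" = 6e 77 7a 6d 67 76 78 66 65 is 9 bytes > B = 7, so hash it first: H(key) = 2c c0, then zero-pad to 7 bytes: K' = 2c c0 00 00 00 00 00.
K' ⊕ ipad = 1a f6 36 36 36 36 36.  K' ⊕ opad = 70 9c 5c 5c 5c 5c 5c.
Inner input = (K'⊕ipad) ∥ m = 1a f6 36 36 36 36 36 ∥ 00 e8 a4 a6 6a.
Inner hash: even-index sum = 586 mod 256 = 74; odd-index sum = 624 mod 256 = 112 → 4a 70.
Outer input = (K'⊕opad) ∥ inner = 70 9c 5c 5c 5c 5c 5c ∥ 4a 70.
Outer hash (tag): even-index sum = 500 mod 256 = 244; odd-index sum = 414 mod 256 = 158 → f4 9e.

f49e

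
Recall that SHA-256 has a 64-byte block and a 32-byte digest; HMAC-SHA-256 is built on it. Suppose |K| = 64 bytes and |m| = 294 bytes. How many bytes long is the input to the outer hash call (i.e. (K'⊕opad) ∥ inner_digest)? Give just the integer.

96

Key is 64 ≤ 64 bytes, zero-padded: |K'| = 64.
Outer input = (K'⊕opad) ∥ H(inner) → 64 + 32 = 96 bytes.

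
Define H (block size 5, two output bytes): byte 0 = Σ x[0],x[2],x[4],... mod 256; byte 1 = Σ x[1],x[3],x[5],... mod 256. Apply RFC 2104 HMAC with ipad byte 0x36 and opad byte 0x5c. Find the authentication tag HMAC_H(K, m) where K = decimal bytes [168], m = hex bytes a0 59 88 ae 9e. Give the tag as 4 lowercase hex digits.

dec9

Key decimal bytes [168] = a8 is 1 byte ≤ B = 5; zero-pad to 5 bytes: K' = a8 00 00 00 00.
K' ⊕ ipad = 9e 36 36 36 36.  K' ⊕ opad = f4 5c 5c 5c 5c.
Inner input = (K'⊕ipad) ∥ m = 9e 36 36 36 36 ∥ a0 59 88 ae 9e.
Inner hash: even-index sum = 529 mod 256 = 17; odd-index sum = 562 mod 256 = 50 → 11 32.
Outer input = (K'⊕opad) ∥ inner = f4 5c 5c 5c 5c ∥ 11 32.
Outer hash (tag): even-index sum = 478 mod 256 = 222; odd-index sum = 201 mod 256 = 201 → de c9.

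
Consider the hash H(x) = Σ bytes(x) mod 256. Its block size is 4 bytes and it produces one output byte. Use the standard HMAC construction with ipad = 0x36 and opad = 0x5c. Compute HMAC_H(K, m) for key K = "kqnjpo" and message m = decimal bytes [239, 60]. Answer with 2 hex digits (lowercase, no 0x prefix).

55

Key "kqnjpo" = 6b 71 6e 6a 70 6f is 6 bytes > B = 4, so hash it first: H(key) = 93, then zero-pad to 4 bytes: K' = 93 00 00 00.
K' ⊕ ipad = a5 36 36 36.  K' ⊕ opad = cf 5c 5c 5c.
Inner input = (K'⊕ipad) ∥ m = a5 36 36 36 ∥ ef 3c.
Inner hash: sum = 165+54+54+54+239+60 = 626; mod 256 = 114 → 72.
Outer input = (K'⊕opad) ∥ inner = cf 5c 5c 5c ∥ 72.
Outer hash (tag): sum = 207+92+92+92+114 = 597; mod 256 = 85 → 55.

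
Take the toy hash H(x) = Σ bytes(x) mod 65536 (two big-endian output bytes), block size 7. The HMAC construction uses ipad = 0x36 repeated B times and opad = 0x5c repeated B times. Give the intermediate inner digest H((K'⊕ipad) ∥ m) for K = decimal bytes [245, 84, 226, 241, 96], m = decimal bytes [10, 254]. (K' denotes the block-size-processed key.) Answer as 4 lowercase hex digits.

Key decimal bytes [245, 84, 226, 241, 96] = f5 54 e2 f1 60 is 5 bytes ≤ B = 7; zero-pad to 7 bytes: K' = f5 54 e2 f1 60 00 00.
K' ⊕ ipad = c3 62 d4 c7 56 36 36.
Inner input = c3 62 d4 c7 56 36 36 ∥ 0a fe.
Inner hash: sum = 195+98+212+199+86+54+54+10+254 = 1162 → 04 8a.

048a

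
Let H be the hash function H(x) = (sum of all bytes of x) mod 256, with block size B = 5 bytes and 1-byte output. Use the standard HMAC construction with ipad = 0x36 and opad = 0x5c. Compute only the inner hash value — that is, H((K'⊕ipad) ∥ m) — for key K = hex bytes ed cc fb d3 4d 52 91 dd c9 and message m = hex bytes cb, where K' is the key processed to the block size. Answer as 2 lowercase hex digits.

0e

Key hex bytes ed cc fb d3 4d 52 91 dd c9 is 9 bytes > B = 5, so hash it first: H(key) = 5d, then zero-pad to 5 bytes: K' = 5d 00 00 00 00.
K' ⊕ ipad = 6b 36 36 36 36.
Inner input = 6b 36 36 36 36 ∥ cb.
Inner hash: sum = 107+54+54+54+54+203 = 526; mod 256 = 14 → 0e.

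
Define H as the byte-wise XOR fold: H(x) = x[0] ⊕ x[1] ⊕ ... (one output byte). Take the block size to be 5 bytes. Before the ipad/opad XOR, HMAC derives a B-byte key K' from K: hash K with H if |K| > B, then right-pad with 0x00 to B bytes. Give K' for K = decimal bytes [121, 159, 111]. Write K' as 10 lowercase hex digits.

799f6f0000

Key decimal bytes [121, 159, 111] = 79 9f 6f is 3 bytes ≤ B = 5; zero-pad to 5 bytes: K' = 79 9f 6f 00 00.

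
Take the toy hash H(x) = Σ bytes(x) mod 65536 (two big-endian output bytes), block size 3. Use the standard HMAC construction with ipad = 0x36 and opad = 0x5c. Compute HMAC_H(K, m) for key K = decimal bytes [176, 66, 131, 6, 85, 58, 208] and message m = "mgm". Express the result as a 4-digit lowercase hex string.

01d9

Key decimal bytes [176, 66, 131, 6, 85, 58, 208] = b0 42 83 06 55 3a d0 is 7 bytes > B = 3, so hash it first: H(key) = 02 da, then zero-pad to 3 bytes: K' = 02 da 00.
K' ⊕ ipad = 34 ec 36.  K' ⊕ opad = 5e 86 5c.
Inner input = (K'⊕ipad) ∥ m = 34 ec 36 ∥ 6d 67 6d.
Inner hash: sum = 52+236+54+109+103+109 = 663 → 02 97.
Outer input = (K'⊕opad) ∥ inner = 5e 86 5c ∥ 02 97.
Outer hash (tag): sum = 94+134+92+2+151 = 473 → 01 d9.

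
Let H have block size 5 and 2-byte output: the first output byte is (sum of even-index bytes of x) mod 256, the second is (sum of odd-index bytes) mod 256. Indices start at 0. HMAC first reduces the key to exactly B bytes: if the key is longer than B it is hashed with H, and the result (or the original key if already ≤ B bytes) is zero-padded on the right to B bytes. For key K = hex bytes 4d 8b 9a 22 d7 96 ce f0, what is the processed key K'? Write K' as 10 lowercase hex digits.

8c33000000

|K| = 8 > B = 5, so first hash the key.
H(K): even-index sum = 652 mod 256 = 140; odd-index sum = 563 mod 256 = 51 → 8c 33.
Zero-pad H(K) = 8c 33 to 5 bytes: K' = 8c 33 00 00 00.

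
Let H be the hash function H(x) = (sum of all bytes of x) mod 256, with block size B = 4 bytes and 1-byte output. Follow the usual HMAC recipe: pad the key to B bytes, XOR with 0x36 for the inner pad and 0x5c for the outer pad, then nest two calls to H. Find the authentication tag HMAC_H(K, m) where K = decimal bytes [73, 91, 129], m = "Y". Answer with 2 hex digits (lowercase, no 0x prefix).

87

Key decimal bytes [73, 91, 129] = 49 5b 81 is 3 bytes ≤ B = 4; zero-pad to 4 bytes: K' = 49 5b 81 00.
K' ⊕ ipad = 7f 6d b7 36.  K' ⊕ opad = 15 07 dd 5c.
Inner input = (K'⊕ipad) ∥ m = 7f 6d b7 36 ∥ 59.
Inner hash: sum = 127+109+183+54+89 = 562; mod 256 = 50 → 32.
Outer input = (K'⊕opad) ∥ inner = 15 07 dd 5c ∥ 32.
Outer hash (tag): sum = 21+7+221+92+50 = 391; mod 256 = 135 → 87.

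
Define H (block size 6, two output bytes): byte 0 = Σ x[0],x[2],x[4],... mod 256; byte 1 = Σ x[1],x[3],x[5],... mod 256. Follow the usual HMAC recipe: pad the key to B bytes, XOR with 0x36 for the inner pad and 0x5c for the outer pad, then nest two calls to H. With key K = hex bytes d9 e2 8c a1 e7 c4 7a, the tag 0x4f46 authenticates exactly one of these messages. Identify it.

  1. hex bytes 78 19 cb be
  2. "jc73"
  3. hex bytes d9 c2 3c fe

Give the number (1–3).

2

Key hex bytes d9 e2 8c a1 e7 c4 7a is 7 bytes > B = 6, so hash it first: H(key) = c6 47, then zero-pad to 6 bytes: K' = c6 47 00 00 00 00.
K' ⊕ ipad = f0 71 36 36 36 36; K' ⊕ opad = 9a 1b 5c 5c 5c 5c.
m1: inner = H(f0 71 36 36 36 36 78 19 cb be) = 9f b4; tag = H(9a 1b 5c 5c 5c 5c 9f b4) = f187
m2: inner = H(f0 71 36 36 36 36 6a 63 37 33) = fd 73; tag = H(9a 1b 5c 5c 5c 5c fd 73) = 4f46 ← matches
m3: inner = H(f0 71 36 36 36 36 d9 c2 3c fe) = 71 9d; tag = H(9a 1b 5c 5c 5c 5c 71 9d) = c370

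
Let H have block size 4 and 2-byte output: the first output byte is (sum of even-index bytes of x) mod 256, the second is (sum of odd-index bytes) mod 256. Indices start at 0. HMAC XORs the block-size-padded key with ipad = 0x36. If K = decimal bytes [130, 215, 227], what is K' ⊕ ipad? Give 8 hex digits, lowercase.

Key decimal bytes [130, 215, 227] = 82 d7 e3 is 3 bytes ≤ B = 4; zero-pad to 4 bytes: K' = 82 d7 e3 00.
XOR each byte with 0x36: 82⊕36=b4, d7⊕36=e1, e3⊕36=d5, 00⊕36=36.

b4e1d536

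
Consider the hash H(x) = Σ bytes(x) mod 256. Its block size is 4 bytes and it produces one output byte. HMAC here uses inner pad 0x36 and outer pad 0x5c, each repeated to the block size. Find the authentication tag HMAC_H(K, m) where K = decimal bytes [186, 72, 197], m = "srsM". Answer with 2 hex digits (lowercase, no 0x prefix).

c7

Key decimal bytes [186, 72, 197] = ba 48 c5 is 3 bytes ≤ B = 4; zero-pad to 4 bytes: K' = ba 48 c5 00.
K' ⊕ ipad = 8c 7e f3 36.  K' ⊕ opad = e6 14 99 5c.
Inner input = (K'⊕ipad) ∥ m = 8c 7e f3 36 ∥ 73 72 73 4d.
Inner hash: sum = 140+126+243+54+115+114+115+77 = 984; mod 256 = 216 → d8.
Outer input = (K'⊕opad) ∥ inner = e6 14 99 5c ∥ d8.
Outer hash (tag): sum = 230+20+153+92+216 = 711; mod 256 = 199 → c7.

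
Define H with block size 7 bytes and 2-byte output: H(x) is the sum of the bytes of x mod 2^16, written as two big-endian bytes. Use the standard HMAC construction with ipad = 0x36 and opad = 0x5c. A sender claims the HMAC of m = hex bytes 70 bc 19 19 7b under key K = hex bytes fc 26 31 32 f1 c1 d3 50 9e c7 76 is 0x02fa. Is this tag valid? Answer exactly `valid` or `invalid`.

invalid

Key hex bytes fc 26 31 32 f1 c1 d3 50 9e c7 76 is 11 bytes > B = 7, so hash it first: H(key) = 06 35, then zero-pad to 7 bytes: K' = 06 35 00 00 00 00 00.
K' ⊕ ipad = 30 03 36 36 36 36 36; K' ⊕ opad = 5a 69 5c 5c 5c 5c 5c.
Inner hash: sum = 48+3+54+54+54+54+54+112+188+25+25+123 = 794 → 03 1a.
Outer hash (recomputed tag): sum = 90+105+92+92+92+92+92+3+26 = 684 → 02 ac.
Recomputed tag = 02ac; claimed = 02fa → mismatch.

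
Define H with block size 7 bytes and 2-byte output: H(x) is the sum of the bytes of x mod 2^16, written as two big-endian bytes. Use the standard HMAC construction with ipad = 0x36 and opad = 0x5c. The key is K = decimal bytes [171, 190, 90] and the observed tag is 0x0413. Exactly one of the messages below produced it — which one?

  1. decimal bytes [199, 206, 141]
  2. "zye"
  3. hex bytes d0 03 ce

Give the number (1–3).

Key decimal bytes [171, 190, 90] = ab be 5a is 3 bytes ≤ B = 7; zero-pad to 7 bytes: K' = ab be 5a 00 00 00 00.
K' ⊕ ipad = 9d 88 6c 36 36 36 36; K' ⊕ opad = f7 e2 06 5c 5c 5c 5c.
m1: inner = H(9d 88 6c 36 36 36 36 c7 ce 8d) = 04 8b; tag = H(f7 e2 06 5c 5c 5c 5c 04 8b) = 03de
m2: inner = H(9d 88 6c 36 36 36 36 7a 79 65) = 03 c1; tag = H(f7 e2 06 5c 5c 5c 5c 03 c1) = 0413 ← matches
m3: inner = H(9d 88 6c 36 36 36 36 d0 03 ce) = 04 0a; tag = H(f7 e2 06 5c 5c 5c 5c 04 0a) = 035d

2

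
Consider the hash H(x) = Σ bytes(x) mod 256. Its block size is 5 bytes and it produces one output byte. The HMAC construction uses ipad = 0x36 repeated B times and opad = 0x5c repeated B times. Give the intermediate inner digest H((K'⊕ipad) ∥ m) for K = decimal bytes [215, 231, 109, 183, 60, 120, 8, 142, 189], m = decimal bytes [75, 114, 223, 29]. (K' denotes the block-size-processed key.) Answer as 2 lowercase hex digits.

70

Key decimal bytes [215, 231, 109, 183, 60, 120, 8, 142, 189] = d7 e7 6d b7 3c 78 08 8e bd is 9 bytes > B = 5, so hash it first: H(key) = e9, then zero-pad to 5 bytes: K' = e9 00 00 00 00.
K' ⊕ ipad = df 36 36 36 36.
Inner input = df 36 36 36 36 ∥ 4b 72 df 1d.
Inner hash: sum = 223+54+54+54+54+75+114+223+29 = 880; mod 256 = 112 → 70.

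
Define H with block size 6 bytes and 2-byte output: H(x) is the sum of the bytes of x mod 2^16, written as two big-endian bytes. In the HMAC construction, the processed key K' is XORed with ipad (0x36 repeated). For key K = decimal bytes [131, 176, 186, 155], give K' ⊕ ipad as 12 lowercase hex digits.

Key decimal bytes [131, 176, 186, 155] = 83 b0 ba 9b is 4 bytes ≤ B = 6; zero-pad to 6 bytes: K' = 83 b0 ba 9b 00 00.
XOR each byte with 0x36: 83⊕36=b5, b0⊕36=86, ba⊕36=8c, 9b⊕36=ad, 00⊕36=36, 00⊕36=36.

b5868cad3636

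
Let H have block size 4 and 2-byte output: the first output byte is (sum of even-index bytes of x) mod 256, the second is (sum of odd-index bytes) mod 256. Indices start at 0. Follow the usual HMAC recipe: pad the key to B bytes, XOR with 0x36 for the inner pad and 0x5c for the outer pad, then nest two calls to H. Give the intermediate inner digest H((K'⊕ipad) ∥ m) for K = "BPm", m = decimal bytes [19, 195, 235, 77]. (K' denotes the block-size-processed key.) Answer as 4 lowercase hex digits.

Key "BPm" = 42 50 6d is 3 bytes ≤ B = 4; zero-pad to 4 bytes: K' = 42 50 6d 00.
K' ⊕ ipad = 74 66 5b 36.
Inner input = 74 66 5b 36 ∥ 13 c3 eb 4d.
Inner hash: even-index sum = 461 mod 256 = 205; odd-index sum = 428 mod 256 = 172 → cd ac.

cdac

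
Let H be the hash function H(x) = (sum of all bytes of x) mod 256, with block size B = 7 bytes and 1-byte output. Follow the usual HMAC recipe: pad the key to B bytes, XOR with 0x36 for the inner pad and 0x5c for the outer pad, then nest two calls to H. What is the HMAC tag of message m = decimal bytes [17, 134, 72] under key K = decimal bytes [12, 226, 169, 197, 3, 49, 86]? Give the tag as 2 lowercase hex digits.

Key decimal bytes [12, 226, 169, 197, 3, 49, 86] = 0c e2 a9 c5 03 31 56 is exactly B = 7 bytes: K' = 0c e2 a9 c5 03 31 56.
K' ⊕ ipad = 3a d4 9f f3 35 07 60.  K' ⊕ opad = 50 be f5 99 5f 6d 0a.
Inner input = (K'⊕ipad) ∥ m = 3a d4 9f f3 35 07 60 ∥ 11 86 48.
Inner hash: sum = 58+212+159+243+53+7+96+17+134+72 = 1051; mod 256 = 27 → 1b.
Outer input = (K'⊕opad) ∥ inner = 50 be f5 99 5f 6d 0a ∥ 1b.
Outer hash (tag): sum = 80+190+245+153+95+109+10+27 = 909; mod 256 = 141 → 8d.

8d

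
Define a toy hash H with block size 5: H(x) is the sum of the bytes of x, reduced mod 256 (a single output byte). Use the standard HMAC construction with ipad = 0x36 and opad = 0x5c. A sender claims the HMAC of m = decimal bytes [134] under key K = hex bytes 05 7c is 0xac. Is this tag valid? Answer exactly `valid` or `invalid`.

invalid

Key hex bytes 05 7c is 2 bytes ≤ B = 5; zero-pad to 5 bytes: K' = 05 7c 00 00 00.
K' ⊕ ipad = 33 4a 36 36 36; K' ⊕ opad = 59 20 5c 5c 5c.
Inner hash: sum = 51+74+54+54+54+134 = 421; mod 256 = 165 → a5.
Outer hash (recomputed tag): sum = 89+32+92+92+92+165 = 562; mod 256 = 50 → 32.
Recomputed tag = 32; claimed = ac → mismatch.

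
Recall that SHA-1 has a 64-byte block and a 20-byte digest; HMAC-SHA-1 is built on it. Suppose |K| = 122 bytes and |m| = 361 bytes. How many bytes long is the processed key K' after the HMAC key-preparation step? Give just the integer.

Key is 122 > 64 bytes, so it is hashed to 20 bytes then zero-padded to 64: |K'| = 64.

64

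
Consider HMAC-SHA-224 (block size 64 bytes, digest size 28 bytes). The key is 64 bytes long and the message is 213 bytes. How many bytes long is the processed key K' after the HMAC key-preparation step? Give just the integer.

64

Key is 64 ≤ 64 bytes, zero-padded: |K'| = 64.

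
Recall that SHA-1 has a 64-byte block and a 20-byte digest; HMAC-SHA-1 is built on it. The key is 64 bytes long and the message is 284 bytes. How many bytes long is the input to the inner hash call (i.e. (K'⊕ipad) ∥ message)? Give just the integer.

Key is 64 ≤ 64 bytes, zero-padded: |K'| = 64.
Inner input = (K'⊕ipad) ∥ m → 64 + 284 = 348 bytes.

348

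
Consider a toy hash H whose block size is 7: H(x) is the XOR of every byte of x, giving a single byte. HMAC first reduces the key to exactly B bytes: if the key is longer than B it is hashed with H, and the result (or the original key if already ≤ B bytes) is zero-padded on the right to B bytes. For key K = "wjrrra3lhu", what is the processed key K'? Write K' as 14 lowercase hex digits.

|K| = 10 > B = 7, so first hash the key.
H(K): XOR 77⊕6a⊕72⊕72⊕72⊕61⊕33⊕6c⊕68⊕75 = 4c.
Zero-pad H(K) = 4c to 7 bytes: K' = 4c 00 00 00 00 00 00.

4c000000000000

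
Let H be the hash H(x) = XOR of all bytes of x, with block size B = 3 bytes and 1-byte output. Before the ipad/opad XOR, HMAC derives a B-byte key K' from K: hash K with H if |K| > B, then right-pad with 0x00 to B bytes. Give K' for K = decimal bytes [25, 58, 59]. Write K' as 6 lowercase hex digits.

Key decimal bytes [25, 58, 59] = 19 3a 3b is exactly B = 3 bytes: K' = 19 3a 3b.

193a3b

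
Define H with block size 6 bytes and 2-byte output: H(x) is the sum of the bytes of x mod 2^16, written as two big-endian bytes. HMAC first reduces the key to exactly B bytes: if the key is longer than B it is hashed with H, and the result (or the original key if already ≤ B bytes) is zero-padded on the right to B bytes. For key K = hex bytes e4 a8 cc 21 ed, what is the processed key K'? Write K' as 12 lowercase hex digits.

Key hex bytes e4 a8 cc 21 ed is 5 bytes ≤ B = 6; zero-pad to 6 bytes: K' = e4 a8 cc 21 ed 00.

e4a8cc21ed00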